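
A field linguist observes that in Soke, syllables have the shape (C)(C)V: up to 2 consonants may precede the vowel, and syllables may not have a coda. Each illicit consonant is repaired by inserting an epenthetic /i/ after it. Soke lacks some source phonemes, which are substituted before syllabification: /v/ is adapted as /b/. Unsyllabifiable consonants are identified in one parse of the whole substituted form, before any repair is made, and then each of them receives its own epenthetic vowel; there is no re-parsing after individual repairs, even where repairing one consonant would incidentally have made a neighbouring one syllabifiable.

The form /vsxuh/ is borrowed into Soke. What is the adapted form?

Substitution: /v/ → /b/, giving /bsxuh/.
Under (C)(C)V, the unsyllabifiable consonants are /b/, /h/ (no codas are permitted; onsets may contain at most 2 consonants).
Epenthesis after each stranded consonant: /b/ → /bi/, /h/ → /hi/.

bisxuhi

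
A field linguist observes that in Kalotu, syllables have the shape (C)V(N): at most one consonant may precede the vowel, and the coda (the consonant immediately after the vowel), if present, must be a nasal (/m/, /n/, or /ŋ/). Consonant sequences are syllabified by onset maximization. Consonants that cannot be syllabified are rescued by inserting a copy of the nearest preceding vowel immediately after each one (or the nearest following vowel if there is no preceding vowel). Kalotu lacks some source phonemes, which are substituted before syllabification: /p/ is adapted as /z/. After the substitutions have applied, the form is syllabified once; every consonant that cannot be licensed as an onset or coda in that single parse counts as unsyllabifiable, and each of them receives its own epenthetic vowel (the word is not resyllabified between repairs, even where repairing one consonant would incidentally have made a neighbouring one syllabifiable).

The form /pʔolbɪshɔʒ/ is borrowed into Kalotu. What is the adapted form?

Substitution: /p/ → /z/, giving /zʔolbɪshɔʒ/.
Syllabifying with onset maximization leaves /z/, /l/, /s/, /ʒ/ stranded (only a nasal (/m/, /n/, or /ŋ/) is licensed in coda position; onsets are limited to one consonant).
Inserting the epenthetic vowel yields /z/ → /zo/, /l/ → /lo/, /s/ → /sɪ/, /ʒ/ → /ʒɔ/.

zoʔolobɪsɪhɔʒɔ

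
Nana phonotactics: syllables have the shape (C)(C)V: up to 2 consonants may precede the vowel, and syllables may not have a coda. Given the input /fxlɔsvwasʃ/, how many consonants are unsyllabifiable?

4

Under (C)(C)V, the unsyllabifiable consonants are /f/, /s/, /s/, /ʃ/ (no codas are permitted; onsets may contain at most 2 consonants).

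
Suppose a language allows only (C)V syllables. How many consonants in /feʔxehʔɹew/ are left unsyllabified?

The consonants /ʔ/, /h/, /ʔ/, /w/ cannot be parsed into a legal (C)V syllable (no codas are permitted; onsets are limited to one consonant).

4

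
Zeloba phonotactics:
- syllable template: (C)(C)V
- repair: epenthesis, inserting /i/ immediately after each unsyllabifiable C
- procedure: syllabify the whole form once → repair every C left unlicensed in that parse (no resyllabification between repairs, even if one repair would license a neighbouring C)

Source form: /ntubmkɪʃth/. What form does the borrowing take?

Syllabifying with onset maximization leaves /b/, /ʃ/, /t/, /h/ stranded (no codas are permitted; onsets may contain at most 2 consonants).
Epenthesis after each stranded consonant: /b/ → /bi/, /ʃ/ → /ʃi/, /t/ → /ti/, /h/ → /hi/.

ntubimkɪʃitihi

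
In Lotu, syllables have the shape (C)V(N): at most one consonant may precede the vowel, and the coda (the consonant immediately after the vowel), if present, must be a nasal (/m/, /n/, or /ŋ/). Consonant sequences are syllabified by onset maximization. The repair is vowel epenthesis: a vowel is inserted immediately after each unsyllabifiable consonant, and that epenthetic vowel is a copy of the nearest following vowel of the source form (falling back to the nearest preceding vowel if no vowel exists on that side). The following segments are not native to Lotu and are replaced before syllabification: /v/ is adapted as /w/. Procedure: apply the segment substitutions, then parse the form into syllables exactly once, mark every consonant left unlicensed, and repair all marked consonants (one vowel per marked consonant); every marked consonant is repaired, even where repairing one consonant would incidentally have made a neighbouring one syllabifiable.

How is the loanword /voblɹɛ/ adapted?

wobɛlɛɹɛ

Substitution: /v/ → /w/, giving /woblɹɛ/.
Under (C)V(N), the unsyllabifiable consonants are /b/, /l/ (only a nasal (/m/, /n/, or /ŋ/) is licensed in coda position; onsets are limited to one consonant).
Each unlicensed consonant becomes the onset of a new syllable: /b/ → /bɛ/, /l/ → /lɛ/.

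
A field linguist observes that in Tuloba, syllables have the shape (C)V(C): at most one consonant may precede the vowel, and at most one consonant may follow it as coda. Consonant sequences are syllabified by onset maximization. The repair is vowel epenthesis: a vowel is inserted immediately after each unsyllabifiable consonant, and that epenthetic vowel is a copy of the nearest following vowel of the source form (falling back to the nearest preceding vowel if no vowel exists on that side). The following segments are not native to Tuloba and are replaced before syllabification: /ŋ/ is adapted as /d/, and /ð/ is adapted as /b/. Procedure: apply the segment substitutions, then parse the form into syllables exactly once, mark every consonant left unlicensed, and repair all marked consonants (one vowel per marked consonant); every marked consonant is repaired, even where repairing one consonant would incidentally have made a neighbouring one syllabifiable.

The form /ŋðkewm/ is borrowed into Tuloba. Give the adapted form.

debekewme

Substitution: /ŋ/ → /d/, /ð/ → /b/, giving /dbkewm/.
Syllabifying with onset maximization leaves /d/, /b/, /m/ stranded (at most one coda consonant is licensed; onsets are limited to one consonant).
Each unlicensed consonant becomes the onset of a new syllable: /d/ → /de/, /b/ → /be/, /m/ → /me/.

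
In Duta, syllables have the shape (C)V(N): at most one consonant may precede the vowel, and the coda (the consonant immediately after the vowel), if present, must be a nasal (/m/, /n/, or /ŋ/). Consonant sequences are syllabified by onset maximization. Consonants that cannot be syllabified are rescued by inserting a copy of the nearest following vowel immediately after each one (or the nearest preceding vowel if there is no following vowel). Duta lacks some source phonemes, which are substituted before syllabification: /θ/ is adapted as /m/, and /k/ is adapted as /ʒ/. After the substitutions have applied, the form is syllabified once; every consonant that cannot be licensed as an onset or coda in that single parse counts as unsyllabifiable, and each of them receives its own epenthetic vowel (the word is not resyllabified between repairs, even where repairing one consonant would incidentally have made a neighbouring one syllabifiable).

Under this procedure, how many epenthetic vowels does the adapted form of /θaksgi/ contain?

After substitution the input is /maʒsgi/.
The unsyllabifiable consonants are /ʒ/, /s/; each receives one epenthetic vowel.

2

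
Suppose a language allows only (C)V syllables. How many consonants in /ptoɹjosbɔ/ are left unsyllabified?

3

The consonants /p/, /ɹ/, /s/ cannot be parsed into a legal (C)V syllable (no codas are permitted; onsets are limited to one consonant).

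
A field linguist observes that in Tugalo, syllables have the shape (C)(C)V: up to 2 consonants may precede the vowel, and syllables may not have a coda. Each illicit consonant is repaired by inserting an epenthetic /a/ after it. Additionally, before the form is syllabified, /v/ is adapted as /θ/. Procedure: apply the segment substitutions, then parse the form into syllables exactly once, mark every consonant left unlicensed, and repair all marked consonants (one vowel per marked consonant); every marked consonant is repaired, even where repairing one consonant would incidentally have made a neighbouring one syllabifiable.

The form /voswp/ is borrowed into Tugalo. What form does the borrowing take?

θosawapa

Substitution: /v/ → /θ/, giving /θoswp/.
Syllabifying with onset maximization leaves /s/, /w/, /p/ stranded (no codas are permitted; onsets may contain at most 2 consonants).
Each unlicensed consonant becomes the onset of a new syllable: /s/ → /sa/, /w/ → /wa/, /p/ → /pa/.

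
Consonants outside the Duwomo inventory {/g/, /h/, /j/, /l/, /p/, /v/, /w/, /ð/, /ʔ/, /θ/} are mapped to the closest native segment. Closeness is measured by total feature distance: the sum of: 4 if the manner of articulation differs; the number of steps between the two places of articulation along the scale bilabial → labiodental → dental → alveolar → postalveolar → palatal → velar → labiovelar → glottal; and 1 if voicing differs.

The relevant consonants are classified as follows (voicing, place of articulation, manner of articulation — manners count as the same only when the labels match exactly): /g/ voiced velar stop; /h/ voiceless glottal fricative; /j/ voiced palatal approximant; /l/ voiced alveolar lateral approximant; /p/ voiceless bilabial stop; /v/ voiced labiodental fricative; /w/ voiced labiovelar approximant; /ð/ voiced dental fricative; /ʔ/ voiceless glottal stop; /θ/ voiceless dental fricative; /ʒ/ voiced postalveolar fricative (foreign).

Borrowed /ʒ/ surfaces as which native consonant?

ð

/ð/ is closest: same manner (fricative), place distance 2 (postalveolar→dental), same voicing; total 2. Next closest is /v/ at distance 3.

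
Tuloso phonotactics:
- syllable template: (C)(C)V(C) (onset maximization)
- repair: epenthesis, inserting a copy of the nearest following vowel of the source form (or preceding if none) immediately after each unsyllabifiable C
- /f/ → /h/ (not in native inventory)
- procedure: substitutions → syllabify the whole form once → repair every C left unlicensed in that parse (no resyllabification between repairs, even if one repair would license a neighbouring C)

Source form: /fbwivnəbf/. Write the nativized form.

hibwivnəbhə

Substitution: /f/ → /h/, giving /hbwivnəbh/.
Under (C)(C)V(C), the unsyllabifiable consonants are /h/, /h/ (at most one coda consonant is licensed; onsets may contain at most 2 consonants).
Epenthesis after each stranded consonant: /h/ → /hi/, /h/ → /hə/.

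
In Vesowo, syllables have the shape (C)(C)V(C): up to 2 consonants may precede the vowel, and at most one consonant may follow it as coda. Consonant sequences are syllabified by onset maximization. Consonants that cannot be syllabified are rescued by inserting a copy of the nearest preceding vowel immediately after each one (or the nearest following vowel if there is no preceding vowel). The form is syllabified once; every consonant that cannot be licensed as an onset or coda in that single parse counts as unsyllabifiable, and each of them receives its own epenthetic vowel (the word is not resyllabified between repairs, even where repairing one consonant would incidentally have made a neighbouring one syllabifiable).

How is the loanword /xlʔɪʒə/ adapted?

xɪlʔɪʒə

Syllabifying with onset maximization leaves /x/ stranded (at most one coda consonant is licensed; onsets may contain at most 2 consonants).
Each unlicensed consonant becomes the onset of a new syllable: /x/ → /xɪ/.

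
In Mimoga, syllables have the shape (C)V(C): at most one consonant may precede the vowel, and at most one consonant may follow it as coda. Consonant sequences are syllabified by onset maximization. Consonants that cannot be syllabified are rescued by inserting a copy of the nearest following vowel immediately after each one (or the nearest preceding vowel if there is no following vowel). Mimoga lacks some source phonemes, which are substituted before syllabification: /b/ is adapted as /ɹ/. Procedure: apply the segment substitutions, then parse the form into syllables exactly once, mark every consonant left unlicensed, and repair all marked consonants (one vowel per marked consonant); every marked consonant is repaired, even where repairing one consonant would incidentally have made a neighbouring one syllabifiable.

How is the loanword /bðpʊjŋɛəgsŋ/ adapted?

Substitution: /b/ → /ɹ/, giving /ɹðpʊjŋɛəgsŋ/.
Syllabifying with onset maximization leaves /ɹ/, /ð/, /s/, /ŋ/ stranded (at most one coda consonant is licensed; onsets are limited to one consonant).
Inserting the epenthetic vowel yields /ɹ/ → /ɹʊ/, /ð/ → /ðʊ/, /s/ → /sə/, /ŋ/ → /ŋə/.

ɹʊðʊpʊjŋɛəgsəŋə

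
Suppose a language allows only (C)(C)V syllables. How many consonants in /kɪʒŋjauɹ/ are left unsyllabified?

Under (C)(C)V, the unsyllabifiable consonants are /ʒ/, /ɹ/ (no codas are permitted; onsets may contain at most 2 consonants).

2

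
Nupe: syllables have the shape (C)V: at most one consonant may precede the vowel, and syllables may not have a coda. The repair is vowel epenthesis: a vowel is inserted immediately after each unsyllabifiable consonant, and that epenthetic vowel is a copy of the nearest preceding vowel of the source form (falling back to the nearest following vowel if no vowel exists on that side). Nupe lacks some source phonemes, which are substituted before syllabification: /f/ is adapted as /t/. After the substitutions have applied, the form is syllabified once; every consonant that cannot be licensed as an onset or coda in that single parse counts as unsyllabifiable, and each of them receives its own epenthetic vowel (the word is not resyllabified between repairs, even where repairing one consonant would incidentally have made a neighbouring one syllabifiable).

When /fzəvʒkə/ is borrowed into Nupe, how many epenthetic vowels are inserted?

After substitution the input is /tzəvʒkə/.
The unsyllabifiable consonants are /t/, /v/, /ʒ/; each receives one epenthetic vowel.

3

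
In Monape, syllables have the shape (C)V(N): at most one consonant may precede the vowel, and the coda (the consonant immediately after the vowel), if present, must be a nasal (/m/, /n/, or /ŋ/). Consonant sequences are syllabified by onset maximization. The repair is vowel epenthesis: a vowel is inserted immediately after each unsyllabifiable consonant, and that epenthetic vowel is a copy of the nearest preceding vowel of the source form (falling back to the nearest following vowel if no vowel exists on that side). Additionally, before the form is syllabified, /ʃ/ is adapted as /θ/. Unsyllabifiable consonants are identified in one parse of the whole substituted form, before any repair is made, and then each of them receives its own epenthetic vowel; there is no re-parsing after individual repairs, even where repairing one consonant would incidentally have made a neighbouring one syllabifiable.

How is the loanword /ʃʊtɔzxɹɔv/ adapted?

θʊtɔzɔxɔɹɔvɔ

Substitution: /ʃ/ → /θ/, giving /θʊtɔzxɹɔv/.
The consonants /z/, /x/, /v/ cannot be parsed into a legal (C)V(N) syllable (only a nasal (/m/, /n/, or /ŋ/) is licensed in coda position; onsets are limited to one consonant).
Inserting the epenthetic vowel yields /z/ → /zɔ/, /x/ → /xɔ/, /v/ → /vɔ/.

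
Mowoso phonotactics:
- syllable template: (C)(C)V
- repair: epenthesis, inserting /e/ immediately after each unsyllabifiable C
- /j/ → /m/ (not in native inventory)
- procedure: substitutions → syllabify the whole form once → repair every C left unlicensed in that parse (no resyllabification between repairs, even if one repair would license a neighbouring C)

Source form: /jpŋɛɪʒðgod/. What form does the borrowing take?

Substitution: /j/ → /m/, giving /mpŋɛɪʒðgod/.
Under (C)(C)V, the unsyllabifiable consonants are /m/, /ʒ/, /d/ (no codas are permitted; onsets may contain at most 2 consonants).
Inserting the epenthetic vowel yields /m/ → /me/, /ʒ/ → /ʒe/, /d/ → /de/.

mepŋɛɪʒeðgode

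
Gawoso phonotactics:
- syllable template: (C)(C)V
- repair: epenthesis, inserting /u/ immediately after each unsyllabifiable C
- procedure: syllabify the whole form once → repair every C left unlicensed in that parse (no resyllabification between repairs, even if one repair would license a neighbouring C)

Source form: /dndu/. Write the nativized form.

dundu

Under (C)(C)V, the unsyllabifiable consonants are /d/ (no codas are permitted; onsets may contain at most 2 consonants).
Inserting the epenthetic vowel yields /d/ → /du/.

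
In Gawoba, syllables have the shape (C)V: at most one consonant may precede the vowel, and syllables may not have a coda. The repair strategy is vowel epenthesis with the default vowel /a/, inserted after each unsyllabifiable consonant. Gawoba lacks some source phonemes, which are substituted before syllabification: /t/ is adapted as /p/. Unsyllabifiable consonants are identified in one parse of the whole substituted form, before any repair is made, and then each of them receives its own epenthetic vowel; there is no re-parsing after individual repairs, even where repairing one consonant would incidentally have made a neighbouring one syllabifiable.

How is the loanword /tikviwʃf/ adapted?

Substitution: /t/ → /p/, giving /pikviwʃf/.
Syllabifying with onset maximization leaves /k/, /w/, /ʃ/, /f/ stranded (no codas are permitted; onsets are limited to one consonant).
Epenthesis after each stranded consonant: /k/ → /ka/, /w/ → /wa/, /ʃ/ → /ʃa/, /f/ → /fa/.

pikaviwaʃafa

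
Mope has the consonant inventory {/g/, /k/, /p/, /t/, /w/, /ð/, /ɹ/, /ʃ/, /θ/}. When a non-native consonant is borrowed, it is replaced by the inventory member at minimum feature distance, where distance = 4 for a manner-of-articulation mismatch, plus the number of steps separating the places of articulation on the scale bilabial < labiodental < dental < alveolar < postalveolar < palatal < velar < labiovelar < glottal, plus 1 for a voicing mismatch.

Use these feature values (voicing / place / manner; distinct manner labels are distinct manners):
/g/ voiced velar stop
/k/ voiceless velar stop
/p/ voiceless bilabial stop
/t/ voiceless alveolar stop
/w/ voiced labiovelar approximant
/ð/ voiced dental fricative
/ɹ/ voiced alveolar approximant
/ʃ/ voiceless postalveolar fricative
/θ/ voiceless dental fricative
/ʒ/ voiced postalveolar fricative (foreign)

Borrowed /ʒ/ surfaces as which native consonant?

ʃ

/ʃ/ is closest: same manner (fricative), place distance 0 (postalveolar→postalveolar), voicing differs (+1); total 1. Next closest is /ð/ at distance 2.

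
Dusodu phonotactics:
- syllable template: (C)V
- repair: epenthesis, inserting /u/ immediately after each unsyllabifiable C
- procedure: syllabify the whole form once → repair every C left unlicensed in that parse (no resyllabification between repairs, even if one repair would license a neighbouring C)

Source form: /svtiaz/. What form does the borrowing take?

The consonants /s/, /v/, /z/ cannot be parsed into a legal (C)V syllable (no codas are permitted; onsets are limited to one consonant).
Epenthesis after each stranded consonant: /s/ → /su/, /v/ → /vu/, /z/ → /zu/.

suvutiazu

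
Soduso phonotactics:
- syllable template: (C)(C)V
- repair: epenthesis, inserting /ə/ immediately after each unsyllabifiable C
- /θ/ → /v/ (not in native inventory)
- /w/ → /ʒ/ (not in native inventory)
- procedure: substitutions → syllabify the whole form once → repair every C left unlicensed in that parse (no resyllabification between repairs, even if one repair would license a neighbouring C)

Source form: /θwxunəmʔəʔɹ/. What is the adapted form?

Substitution: /θ/ → /v/, /w/ → /ʒ/, giving /vʒxunəmʔəʔɹ/.
The consonants /v/, /ʔ/, /ɹ/ cannot be parsed into a legal (C)(C)V syllable (no codas are permitted; onsets may contain at most 2 consonants).
Each unlicensed consonant becomes the onset of a new syllable: /v/ → /və/, /ʔ/ → /ʔə/, /ɹ/ → /ɹə/.

vəʒxunəmʔəʔəɹə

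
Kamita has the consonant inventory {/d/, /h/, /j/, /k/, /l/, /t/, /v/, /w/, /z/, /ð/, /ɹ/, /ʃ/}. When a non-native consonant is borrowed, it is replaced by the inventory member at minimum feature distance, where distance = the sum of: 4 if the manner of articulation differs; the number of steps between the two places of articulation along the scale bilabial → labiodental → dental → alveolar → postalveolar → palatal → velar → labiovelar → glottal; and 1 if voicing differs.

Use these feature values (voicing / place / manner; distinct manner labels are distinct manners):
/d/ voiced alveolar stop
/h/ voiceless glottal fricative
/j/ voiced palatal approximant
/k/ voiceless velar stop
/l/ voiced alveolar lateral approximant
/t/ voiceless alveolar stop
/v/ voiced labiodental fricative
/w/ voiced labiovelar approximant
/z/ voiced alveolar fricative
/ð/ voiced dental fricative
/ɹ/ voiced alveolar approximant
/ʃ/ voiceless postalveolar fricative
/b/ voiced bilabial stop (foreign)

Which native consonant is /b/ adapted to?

/d/ is closest: same manner (stop), place distance 3 (bilabial→alveolar), same voicing; total 3. Next closest is /t/ at distance 4.

d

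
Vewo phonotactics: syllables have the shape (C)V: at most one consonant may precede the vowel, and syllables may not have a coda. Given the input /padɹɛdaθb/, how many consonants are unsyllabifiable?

3

Under (C)V, the unsyllabifiable consonants are /d/, /θ/, /b/ (no codas are permitted; onsets are limited to one consonant).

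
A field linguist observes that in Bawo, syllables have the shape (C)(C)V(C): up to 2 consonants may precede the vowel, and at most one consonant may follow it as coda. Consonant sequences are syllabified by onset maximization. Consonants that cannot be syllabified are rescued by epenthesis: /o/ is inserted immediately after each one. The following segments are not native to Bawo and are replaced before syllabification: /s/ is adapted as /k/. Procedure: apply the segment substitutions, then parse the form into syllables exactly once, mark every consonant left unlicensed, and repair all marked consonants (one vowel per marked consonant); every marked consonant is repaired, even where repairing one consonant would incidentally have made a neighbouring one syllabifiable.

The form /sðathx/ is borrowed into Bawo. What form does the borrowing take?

kðathoxo

Substitution: /s/ → /k/, giving /kðathx/.
The consonants /h/, /x/ cannot be parsed into a legal (C)(C)V(C) syllable (at most one coda consonant is licensed; onsets may contain at most 2 consonants).
Epenthesis after each stranded consonant: /h/ → /ho/, /x/ → /xo/.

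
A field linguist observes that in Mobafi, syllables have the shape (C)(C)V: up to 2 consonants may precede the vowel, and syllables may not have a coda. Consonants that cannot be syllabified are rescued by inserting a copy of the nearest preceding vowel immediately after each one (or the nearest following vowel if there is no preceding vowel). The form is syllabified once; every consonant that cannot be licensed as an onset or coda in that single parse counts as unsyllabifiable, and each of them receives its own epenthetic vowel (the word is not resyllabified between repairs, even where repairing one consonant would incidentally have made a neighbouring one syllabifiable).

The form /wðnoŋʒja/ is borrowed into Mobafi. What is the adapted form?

woðnoŋoʒja

The consonants /w/, /ŋ/ cannot be parsed into a legal (C)(C)V syllable (no codas are permitted; onsets may contain at most 2 consonants).
Epenthesis after each stranded consonant: /w/ → /wo/, /ŋ/ → /ŋo/.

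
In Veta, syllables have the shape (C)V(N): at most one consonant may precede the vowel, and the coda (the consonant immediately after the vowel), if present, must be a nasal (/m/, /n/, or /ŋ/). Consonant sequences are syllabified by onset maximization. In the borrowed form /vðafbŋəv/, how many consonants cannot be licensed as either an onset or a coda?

4

Under (C)V(N), the unsyllabifiable consonants are /v/, /f/, /b/, /v/ (only a nasal (/m/, /n/, or /ŋ/) is licensed in coda position; onsets are limited to one consonant).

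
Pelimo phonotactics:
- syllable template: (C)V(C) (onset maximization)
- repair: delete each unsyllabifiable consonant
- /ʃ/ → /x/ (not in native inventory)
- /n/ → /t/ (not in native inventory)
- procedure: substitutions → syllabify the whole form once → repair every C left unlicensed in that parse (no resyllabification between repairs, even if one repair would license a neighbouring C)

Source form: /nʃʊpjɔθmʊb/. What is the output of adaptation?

Substitution: /n/ → /t/, /ʃ/ → /x/, giving /txʊpjɔθmʊb/.
The consonants /t/ cannot be parsed into a legal (C)V(C) syllable (at most one coda consonant is licensed; onsets are limited to one consonant).
Deleting the stranded consonants removes /t/.

xʊpjɔθmʊb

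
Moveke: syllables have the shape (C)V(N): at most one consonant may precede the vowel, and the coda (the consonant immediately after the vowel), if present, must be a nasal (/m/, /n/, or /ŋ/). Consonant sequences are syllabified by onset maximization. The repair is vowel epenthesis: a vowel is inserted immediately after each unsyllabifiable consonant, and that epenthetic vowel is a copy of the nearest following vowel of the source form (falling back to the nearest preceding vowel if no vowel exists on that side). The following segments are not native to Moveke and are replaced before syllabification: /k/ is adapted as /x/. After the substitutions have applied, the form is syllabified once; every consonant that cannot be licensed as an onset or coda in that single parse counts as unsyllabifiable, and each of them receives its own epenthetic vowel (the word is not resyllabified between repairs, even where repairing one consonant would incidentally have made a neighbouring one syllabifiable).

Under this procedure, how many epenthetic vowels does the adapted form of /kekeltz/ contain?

After substitution the input is /xexeltz/.
The unsyllabifiable consonants are /l/, /t/, /z/; each receives one epenthetic vowel.

3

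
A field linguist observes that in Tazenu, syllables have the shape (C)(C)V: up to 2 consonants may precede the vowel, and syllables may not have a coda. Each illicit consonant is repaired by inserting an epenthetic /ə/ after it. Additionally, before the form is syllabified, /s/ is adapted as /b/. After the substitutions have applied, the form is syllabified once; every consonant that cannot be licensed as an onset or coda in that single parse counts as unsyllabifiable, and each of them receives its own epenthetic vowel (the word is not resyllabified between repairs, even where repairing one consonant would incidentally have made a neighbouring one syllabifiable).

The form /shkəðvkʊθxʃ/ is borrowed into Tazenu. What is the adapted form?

Substitution: /s/ → /b/, giving /bhkəðvkʊθxʃ/.
The consonants /b/, /ð/, /θ/, /x/, /ʃ/ cannot be parsed into a legal (C)(C)V syllable (no codas are permitted; onsets may contain at most 2 consonants).
Inserting the epenthetic vowel yields /b/ → /bə/, /ð/ → /ðə/, /θ/ → /θə/, /x/ → /xə/, /ʃ/ → /ʃə/.

bəhkəðəvkʊθəxəʃə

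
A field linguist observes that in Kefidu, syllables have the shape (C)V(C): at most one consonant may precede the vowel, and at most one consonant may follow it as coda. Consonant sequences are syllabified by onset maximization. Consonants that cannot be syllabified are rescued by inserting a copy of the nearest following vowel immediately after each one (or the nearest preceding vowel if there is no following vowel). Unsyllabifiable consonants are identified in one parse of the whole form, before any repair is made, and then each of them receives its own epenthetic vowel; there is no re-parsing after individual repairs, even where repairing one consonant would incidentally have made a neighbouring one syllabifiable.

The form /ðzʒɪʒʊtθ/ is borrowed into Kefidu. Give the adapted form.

Under (C)V(C), the unsyllabifiable consonants are /ð/, /z/, /θ/ (at most one coda consonant is licensed; onsets are limited to one consonant).
Each unlicensed consonant becomes the onset of a new syllable: /ð/ → /ðɪ/, /z/ → /zɪ/, /θ/ → /θʊ/.

ðɪzɪʒɪʒʊtθʊ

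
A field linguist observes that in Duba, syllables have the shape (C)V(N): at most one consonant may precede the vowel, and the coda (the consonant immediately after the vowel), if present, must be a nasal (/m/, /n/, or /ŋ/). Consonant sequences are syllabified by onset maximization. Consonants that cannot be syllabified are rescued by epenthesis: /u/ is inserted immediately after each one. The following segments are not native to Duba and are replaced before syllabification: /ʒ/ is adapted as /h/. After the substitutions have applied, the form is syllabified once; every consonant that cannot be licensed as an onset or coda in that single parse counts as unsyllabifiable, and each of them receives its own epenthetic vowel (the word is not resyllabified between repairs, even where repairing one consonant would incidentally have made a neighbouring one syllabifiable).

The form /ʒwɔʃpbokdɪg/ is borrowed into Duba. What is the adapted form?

Substitution: /ʒ/ → /h/, giving /hwɔʃpbokdɪg/.
Under (C)V(N), the unsyllabifiable consonants are /h/, /ʃ/, /p/, /k/, /g/ (only a nasal (/m/, /n/, or /ŋ/) is licensed in coda position; onsets are limited to one consonant).
Each unlicensed consonant becomes the onset of a new syllable: /h/ → /hu/, /ʃ/ → /ʃu/, /p/ → /pu/, /k/ → /ku/, /g/ → /gu/.

huwɔʃupubokudɪgu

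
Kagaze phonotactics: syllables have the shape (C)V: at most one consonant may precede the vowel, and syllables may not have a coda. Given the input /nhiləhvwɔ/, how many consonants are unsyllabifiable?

Under (C)V, the unsyllabifiable consonants are /n/, /h/, /v/ (no codas are permitted; onsets are limited to one consonant).

3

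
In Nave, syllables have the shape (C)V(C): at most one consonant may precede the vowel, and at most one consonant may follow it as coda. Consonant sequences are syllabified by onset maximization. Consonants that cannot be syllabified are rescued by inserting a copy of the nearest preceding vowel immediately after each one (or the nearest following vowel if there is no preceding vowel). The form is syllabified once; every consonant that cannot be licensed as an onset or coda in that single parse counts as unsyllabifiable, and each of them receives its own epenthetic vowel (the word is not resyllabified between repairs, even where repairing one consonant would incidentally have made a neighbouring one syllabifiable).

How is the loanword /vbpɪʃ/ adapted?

Under (C)V(C), the unsyllabifiable consonants are /v/, /b/ (at most one coda consonant is licensed; onsets are limited to one consonant).
Each unlicensed consonant becomes the onset of a new syllable: /v/ → /vɪ/, /b/ → /bɪ/.

vɪbɪpɪʃ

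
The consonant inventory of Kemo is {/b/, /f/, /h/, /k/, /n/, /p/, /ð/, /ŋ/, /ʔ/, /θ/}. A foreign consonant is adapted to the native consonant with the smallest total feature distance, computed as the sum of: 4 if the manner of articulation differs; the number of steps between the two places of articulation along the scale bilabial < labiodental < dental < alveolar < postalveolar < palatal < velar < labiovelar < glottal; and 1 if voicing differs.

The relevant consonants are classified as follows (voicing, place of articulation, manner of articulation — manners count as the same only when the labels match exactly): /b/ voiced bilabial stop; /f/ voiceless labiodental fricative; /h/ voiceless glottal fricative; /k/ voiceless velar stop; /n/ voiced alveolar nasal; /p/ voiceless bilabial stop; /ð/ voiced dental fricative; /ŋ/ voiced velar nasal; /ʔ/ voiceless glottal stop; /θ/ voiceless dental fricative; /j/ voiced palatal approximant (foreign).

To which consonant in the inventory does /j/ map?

/ŋ/ is closest: manner differs (approximant→nasal, +4), place distance 1 (palatal→velar), same voicing; total 5. Next closest is /k/ at distance 6.

ŋ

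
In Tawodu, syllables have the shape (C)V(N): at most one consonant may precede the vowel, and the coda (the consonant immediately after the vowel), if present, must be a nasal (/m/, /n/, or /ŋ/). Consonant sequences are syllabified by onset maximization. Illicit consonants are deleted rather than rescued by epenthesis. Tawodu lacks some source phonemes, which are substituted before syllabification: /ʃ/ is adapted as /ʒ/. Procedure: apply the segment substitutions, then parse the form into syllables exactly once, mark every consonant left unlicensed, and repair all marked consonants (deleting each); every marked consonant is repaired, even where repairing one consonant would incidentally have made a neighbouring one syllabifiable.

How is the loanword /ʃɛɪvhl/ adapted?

ʒɛɪ

Substitution: /ʃ/ → /ʒ/, giving /ʒɛɪvhl/.
Syllabifying with onset maximization leaves /v/, /h/, /l/ stranded (only a nasal (/m/, /n/, or /ŋ/) is licensed in coda position; onsets are limited to one consonant).
Deletion applies to /v/, /h/, /l/.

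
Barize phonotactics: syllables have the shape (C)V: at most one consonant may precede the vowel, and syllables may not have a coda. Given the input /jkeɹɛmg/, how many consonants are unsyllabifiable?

3

The consonants /j/, /m/, /g/ cannot be parsed into a legal (C)V syllable (no codas are permitted; onsets are limited to one consonant).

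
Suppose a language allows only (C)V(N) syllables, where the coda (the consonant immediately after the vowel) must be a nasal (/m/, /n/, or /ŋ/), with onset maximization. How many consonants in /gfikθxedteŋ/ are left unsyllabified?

Syllabifying with onset maximization leaves /g/, /k/, /θ/, /d/ stranded (only a nasal (/m/, /n/, or /ŋ/) is licensed in coda position; onsets are limited to one consonant).

4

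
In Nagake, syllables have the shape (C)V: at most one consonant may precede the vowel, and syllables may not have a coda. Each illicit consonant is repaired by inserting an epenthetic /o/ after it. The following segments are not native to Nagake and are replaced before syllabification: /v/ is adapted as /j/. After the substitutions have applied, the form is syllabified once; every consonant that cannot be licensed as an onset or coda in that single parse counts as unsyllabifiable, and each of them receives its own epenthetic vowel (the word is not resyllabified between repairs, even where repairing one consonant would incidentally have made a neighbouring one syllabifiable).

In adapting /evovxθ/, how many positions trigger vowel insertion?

After substitution the input is /ejojxθ/.
The unsyllabifiable consonants are /j/, /x/, /θ/; each receives one epenthetic vowel.

3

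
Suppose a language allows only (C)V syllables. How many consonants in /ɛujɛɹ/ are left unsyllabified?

1

Under (C)V, the unsyllabifiable consonants are /ɹ/ (no codas are permitted; onsets are limited to one consonant).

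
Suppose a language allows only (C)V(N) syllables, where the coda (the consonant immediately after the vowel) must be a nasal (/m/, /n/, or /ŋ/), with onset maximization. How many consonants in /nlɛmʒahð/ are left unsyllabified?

3

Under (C)V(N), the unsyllabifiable consonants are /n/, /h/, /ð/ (only a nasal (/m/, /n/, or /ŋ/) is licensed in coda position; onsets are limited to one consonant).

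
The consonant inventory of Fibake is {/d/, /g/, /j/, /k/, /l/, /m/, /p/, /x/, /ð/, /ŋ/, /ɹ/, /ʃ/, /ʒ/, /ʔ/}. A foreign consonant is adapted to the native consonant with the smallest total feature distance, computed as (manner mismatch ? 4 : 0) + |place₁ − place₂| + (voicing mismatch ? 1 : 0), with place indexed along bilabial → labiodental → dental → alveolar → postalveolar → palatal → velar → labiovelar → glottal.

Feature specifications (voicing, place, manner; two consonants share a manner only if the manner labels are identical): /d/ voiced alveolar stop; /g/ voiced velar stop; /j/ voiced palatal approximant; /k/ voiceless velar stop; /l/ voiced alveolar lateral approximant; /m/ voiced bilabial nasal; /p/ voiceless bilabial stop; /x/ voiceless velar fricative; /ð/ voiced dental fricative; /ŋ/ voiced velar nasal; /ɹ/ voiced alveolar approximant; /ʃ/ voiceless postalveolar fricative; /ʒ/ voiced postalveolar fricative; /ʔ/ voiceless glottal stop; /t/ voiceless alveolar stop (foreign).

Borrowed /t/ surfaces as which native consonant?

/d/ is closest: same manner (stop), place distance 0 (alveolar→alveolar), voicing differs (+1); total 1. Next closest is /k/ at distance 3.

d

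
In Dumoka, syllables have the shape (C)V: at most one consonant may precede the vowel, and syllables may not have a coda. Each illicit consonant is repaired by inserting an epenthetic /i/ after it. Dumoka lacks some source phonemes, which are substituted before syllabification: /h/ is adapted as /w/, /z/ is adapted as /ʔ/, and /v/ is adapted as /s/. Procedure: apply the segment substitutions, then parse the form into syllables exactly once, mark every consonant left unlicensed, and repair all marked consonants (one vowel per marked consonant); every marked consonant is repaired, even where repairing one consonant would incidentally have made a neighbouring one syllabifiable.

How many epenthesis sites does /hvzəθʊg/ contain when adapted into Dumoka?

After substitution the input is /wsʔəθʊg/.
The unsyllabifiable consonants are /w/, /s/, /g/; each receives one epenthetic vowel.

3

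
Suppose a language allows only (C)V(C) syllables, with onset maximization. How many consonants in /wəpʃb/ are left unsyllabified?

2

Under (C)V(C), the unsyllabifiable consonants are /ʃ/, /b/ (at most one coda consonant is licensed; onsets are limited to one consonant).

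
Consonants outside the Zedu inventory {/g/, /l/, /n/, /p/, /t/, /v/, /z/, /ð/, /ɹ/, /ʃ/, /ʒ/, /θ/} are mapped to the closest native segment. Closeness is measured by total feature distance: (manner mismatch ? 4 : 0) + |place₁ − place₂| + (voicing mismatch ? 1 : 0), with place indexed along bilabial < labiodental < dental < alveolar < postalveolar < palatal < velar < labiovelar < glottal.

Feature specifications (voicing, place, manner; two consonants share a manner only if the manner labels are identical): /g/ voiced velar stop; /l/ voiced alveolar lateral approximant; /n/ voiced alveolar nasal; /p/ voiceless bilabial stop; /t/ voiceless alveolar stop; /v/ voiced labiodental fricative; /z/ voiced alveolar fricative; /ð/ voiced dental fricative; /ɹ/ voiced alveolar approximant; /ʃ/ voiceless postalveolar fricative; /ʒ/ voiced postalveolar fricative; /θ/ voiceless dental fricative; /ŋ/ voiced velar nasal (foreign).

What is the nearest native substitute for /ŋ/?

n

/n/ is closest: same manner (nasal), place distance 3 (velar→alveolar), same voicing; total 3. Next closest is /g/ at distance 4.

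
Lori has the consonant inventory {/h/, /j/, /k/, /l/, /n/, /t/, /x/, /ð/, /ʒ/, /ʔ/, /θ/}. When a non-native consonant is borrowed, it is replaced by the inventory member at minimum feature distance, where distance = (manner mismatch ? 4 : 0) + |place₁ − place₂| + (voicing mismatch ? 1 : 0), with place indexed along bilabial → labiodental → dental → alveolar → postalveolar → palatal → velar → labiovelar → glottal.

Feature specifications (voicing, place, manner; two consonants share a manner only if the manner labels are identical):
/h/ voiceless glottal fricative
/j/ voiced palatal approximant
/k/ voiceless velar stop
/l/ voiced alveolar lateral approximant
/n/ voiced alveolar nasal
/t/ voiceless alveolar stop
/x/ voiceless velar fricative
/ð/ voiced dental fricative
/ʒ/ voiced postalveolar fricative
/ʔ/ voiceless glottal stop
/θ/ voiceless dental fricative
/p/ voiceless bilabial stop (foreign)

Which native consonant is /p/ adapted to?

t

/t/ is closest: same manner (stop), place distance 3 (bilabial→alveolar), same voicing; total 3. Next closest is /k/ at distance 6.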